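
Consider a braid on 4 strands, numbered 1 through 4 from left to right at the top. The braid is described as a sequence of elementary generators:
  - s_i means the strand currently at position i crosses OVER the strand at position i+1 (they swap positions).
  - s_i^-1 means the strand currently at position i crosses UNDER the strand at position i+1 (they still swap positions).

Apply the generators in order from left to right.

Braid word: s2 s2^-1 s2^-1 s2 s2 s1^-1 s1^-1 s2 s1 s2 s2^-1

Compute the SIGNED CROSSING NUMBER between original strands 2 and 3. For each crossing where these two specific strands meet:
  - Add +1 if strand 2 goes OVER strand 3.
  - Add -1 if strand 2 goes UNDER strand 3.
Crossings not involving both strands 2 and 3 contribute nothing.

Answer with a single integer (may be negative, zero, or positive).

Answer: 0

Derivation:
Gen 1: 2 over 3. Both 2&3? yes. Contrib: +1. Sum: 1
Gen 2: 3 under 2. Both 2&3? yes. Contrib: +1. Sum: 2
Gen 3: 2 under 3. Both 2&3? yes. Contrib: -1. Sum: 1
Gen 4: 3 over 2. Both 2&3? yes. Contrib: -1. Sum: 0
Gen 5: 2 over 3. Both 2&3? yes. Contrib: +1. Sum: 1
Gen 6: crossing 1x3. Both 2&3? no. Sum: 1
Gen 7: crossing 3x1. Both 2&3? no. Sum: 1
Gen 8: 3 over 2. Both 2&3? yes. Contrib: -1. Sum: 0
Gen 9: crossing 1x2. Both 2&3? no. Sum: 0
Gen 10: crossing 1x3. Both 2&3? no. Sum: 0
Gen 11: crossing 3x1. Both 2&3? no. Sum: 0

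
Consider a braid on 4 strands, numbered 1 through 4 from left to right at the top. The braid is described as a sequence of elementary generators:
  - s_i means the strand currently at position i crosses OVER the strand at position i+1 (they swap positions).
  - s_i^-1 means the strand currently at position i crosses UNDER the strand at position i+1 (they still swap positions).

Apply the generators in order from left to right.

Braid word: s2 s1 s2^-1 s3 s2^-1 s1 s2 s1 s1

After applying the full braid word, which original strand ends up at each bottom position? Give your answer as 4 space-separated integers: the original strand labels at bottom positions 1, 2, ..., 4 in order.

Gen 1 (s2): strand 2 crosses over strand 3. Perm now: [1 3 2 4]
Gen 2 (s1): strand 1 crosses over strand 3. Perm now: [3 1 2 4]
Gen 3 (s2^-1): strand 1 crosses under strand 2. Perm now: [3 2 1 4]
Gen 4 (s3): strand 1 crosses over strand 4. Perm now: [3 2 4 1]
Gen 5 (s2^-1): strand 2 crosses under strand 4. Perm now: [3 4 2 1]
Gen 6 (s1): strand 3 crosses over strand 4. Perm now: [4 3 2 1]
Gen 7 (s2): strand 3 crosses over strand 2. Perm now: [4 2 3 1]
Gen 8 (s1): strand 4 crosses over strand 2. Perm now: [2 4 3 1]
Gen 9 (s1): strand 2 crosses over strand 4. Perm now: [4 2 3 1]

Answer: 4 2 3 1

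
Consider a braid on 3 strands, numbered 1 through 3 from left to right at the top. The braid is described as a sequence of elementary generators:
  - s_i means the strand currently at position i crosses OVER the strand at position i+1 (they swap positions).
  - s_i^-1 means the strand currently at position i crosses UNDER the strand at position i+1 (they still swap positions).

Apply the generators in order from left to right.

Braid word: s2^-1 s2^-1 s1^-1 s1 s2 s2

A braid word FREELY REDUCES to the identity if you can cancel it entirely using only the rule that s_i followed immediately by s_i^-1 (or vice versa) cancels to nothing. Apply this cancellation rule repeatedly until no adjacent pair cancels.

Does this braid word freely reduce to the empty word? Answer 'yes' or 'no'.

Gen 1 (s2^-1): push. Stack: [s2^-1]
Gen 2 (s2^-1): push. Stack: [s2^-1 s2^-1]
Gen 3 (s1^-1): push. Stack: [s2^-1 s2^-1 s1^-1]
Gen 4 (s1): cancels prior s1^-1. Stack: [s2^-1 s2^-1]
Gen 5 (s2): cancels prior s2^-1. Stack: [s2^-1]
Gen 6 (s2): cancels prior s2^-1. Stack: []
Reduced word: (empty)

Answer: yes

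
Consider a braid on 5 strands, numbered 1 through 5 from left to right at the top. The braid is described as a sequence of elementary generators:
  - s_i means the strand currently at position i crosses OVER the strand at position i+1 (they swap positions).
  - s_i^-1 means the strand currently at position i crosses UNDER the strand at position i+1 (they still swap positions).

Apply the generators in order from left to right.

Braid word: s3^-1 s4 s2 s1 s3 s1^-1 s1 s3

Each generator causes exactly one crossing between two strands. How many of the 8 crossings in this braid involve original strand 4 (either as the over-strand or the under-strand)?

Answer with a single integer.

Gen 1: crossing 3x4. Involves strand 4? yes. Count so far: 1
Gen 2: crossing 3x5. Involves strand 4? no. Count so far: 1
Gen 3: crossing 2x4. Involves strand 4? yes. Count so far: 2
Gen 4: crossing 1x4. Involves strand 4? yes. Count so far: 3
Gen 5: crossing 2x5. Involves strand 4? no. Count so far: 3
Gen 6: crossing 4x1. Involves strand 4? yes. Count so far: 4
Gen 7: crossing 1x4. Involves strand 4? yes. Count so far: 5
Gen 8: crossing 5x2. Involves strand 4? no. Count so far: 5

Answer: 5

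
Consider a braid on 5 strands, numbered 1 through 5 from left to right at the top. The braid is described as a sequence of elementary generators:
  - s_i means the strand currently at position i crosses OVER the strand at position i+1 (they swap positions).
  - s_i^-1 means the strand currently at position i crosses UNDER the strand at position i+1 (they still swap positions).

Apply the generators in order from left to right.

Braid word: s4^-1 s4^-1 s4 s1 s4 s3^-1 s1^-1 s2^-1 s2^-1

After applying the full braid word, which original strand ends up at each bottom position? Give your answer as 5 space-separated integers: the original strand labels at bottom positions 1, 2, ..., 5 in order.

Answer: 1 2 4 3 5

Derivation:
Gen 1 (s4^-1): strand 4 crosses under strand 5. Perm now: [1 2 3 5 4]
Gen 2 (s4^-1): strand 5 crosses under strand 4. Perm now: [1 2 3 4 5]
Gen 3 (s4): strand 4 crosses over strand 5. Perm now: [1 2 3 5 4]
Gen 4 (s1): strand 1 crosses over strand 2. Perm now: [2 1 3 5 4]
Gen 5 (s4): strand 5 crosses over strand 4. Perm now: [2 1 3 4 5]
Gen 6 (s3^-1): strand 3 crosses under strand 4. Perm now: [2 1 4 3 5]
Gen 7 (s1^-1): strand 2 crosses under strand 1. Perm now: [1 2 4 3 5]
Gen 8 (s2^-1): strand 2 crosses under strand 4. Perm now: [1 4 2 3 5]
Gen 9 (s2^-1): strand 4 crosses under strand 2. Perm now: [1 2 4 3 5]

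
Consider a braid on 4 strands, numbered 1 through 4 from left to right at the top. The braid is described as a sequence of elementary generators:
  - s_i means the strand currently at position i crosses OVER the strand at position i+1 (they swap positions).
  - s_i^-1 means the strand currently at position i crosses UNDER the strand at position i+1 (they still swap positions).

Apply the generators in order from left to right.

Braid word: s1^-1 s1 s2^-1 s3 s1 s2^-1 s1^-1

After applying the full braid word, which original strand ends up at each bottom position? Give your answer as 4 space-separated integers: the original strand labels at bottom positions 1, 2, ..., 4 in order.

Answer: 4 3 1 2

Derivation:
Gen 1 (s1^-1): strand 1 crosses under strand 2. Perm now: [2 1 3 4]
Gen 2 (s1): strand 2 crosses over strand 1. Perm now: [1 2 3 4]
Gen 3 (s2^-1): strand 2 crosses under strand 3. Perm now: [1 3 2 4]
Gen 4 (s3): strand 2 crosses over strand 4. Perm now: [1 3 4 2]
Gen 5 (s1): strand 1 crosses over strand 3. Perm now: [3 1 4 2]
Gen 6 (s2^-1): strand 1 crosses under strand 4. Perm now: [3 4 1 2]
Gen 7 (s1^-1): strand 3 crosses under strand 4. Perm now: [4 3 1 2]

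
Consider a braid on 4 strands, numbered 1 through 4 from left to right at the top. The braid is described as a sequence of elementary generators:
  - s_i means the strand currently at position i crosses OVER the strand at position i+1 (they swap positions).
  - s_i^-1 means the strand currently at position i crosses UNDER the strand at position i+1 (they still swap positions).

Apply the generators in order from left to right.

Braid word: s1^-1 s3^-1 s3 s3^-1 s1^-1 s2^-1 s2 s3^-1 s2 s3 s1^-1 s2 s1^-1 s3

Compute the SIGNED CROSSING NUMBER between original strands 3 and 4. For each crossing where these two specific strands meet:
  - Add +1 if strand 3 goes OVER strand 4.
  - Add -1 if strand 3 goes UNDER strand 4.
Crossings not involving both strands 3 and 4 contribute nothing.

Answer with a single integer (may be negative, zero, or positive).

Answer: -3

Derivation:
Gen 1: crossing 1x2. Both 3&4? no. Sum: 0
Gen 2: 3 under 4. Both 3&4? yes. Contrib: -1. Sum: -1
Gen 3: 4 over 3. Both 3&4? yes. Contrib: -1. Sum: -2
Gen 4: 3 under 4. Both 3&4? yes. Contrib: -1. Sum: -3
Gen 5: crossing 2x1. Both 3&4? no. Sum: -3
Gen 6: crossing 2x4. Both 3&4? no. Sum: -3
Gen 7: crossing 4x2. Both 3&4? no. Sum: -3
Gen 8: 4 under 3. Both 3&4? yes. Contrib: +1. Sum: -2
Gen 9: crossing 2x3. Both 3&4? no. Sum: -2
Gen 10: crossing 2x4. Both 3&4? no. Sum: -2
Gen 11: crossing 1x3. Both 3&4? no. Sum: -2
Gen 12: crossing 1x4. Both 3&4? no. Sum: -2
Gen 13: 3 under 4. Both 3&4? yes. Contrib: -1. Sum: -3
Gen 14: crossing 1x2. Both 3&4? no. Sum: -3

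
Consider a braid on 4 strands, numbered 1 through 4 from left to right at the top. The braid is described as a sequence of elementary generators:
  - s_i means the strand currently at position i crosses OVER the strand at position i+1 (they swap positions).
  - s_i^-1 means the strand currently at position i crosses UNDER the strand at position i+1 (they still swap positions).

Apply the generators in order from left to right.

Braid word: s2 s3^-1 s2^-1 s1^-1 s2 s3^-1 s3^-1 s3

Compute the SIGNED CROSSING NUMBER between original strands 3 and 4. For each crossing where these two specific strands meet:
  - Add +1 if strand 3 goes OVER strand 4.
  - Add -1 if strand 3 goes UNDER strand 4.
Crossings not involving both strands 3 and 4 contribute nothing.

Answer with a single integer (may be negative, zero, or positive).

Gen 1: crossing 2x3. Both 3&4? no. Sum: 0
Gen 2: crossing 2x4. Both 3&4? no. Sum: 0
Gen 3: 3 under 4. Both 3&4? yes. Contrib: -1. Sum: -1
Gen 4: crossing 1x4. Both 3&4? no. Sum: -1
Gen 5: crossing 1x3. Both 3&4? no. Sum: -1
Gen 6: crossing 1x2. Both 3&4? no. Sum: -1
Gen 7: crossing 2x1. Both 3&4? no. Sum: -1
Gen 8: crossing 1x2. Both 3&4? no. Sum: -1

Answer: -1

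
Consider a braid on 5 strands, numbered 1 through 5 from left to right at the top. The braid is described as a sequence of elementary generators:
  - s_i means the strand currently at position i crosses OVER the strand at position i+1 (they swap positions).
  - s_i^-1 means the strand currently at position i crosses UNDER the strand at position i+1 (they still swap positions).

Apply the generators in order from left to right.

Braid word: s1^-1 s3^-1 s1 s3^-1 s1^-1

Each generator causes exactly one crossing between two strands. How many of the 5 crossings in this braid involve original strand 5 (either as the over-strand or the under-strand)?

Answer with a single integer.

Answer: 0

Derivation:
Gen 1: crossing 1x2. Involves strand 5? no. Count so far: 0
Gen 2: crossing 3x4. Involves strand 5? no. Count so far: 0
Gen 3: crossing 2x1. Involves strand 5? no. Count so far: 0
Gen 4: crossing 4x3. Involves strand 5? no. Count so far: 0
Gen 5: crossing 1x2. Involves strand 5? no. Count so far: 0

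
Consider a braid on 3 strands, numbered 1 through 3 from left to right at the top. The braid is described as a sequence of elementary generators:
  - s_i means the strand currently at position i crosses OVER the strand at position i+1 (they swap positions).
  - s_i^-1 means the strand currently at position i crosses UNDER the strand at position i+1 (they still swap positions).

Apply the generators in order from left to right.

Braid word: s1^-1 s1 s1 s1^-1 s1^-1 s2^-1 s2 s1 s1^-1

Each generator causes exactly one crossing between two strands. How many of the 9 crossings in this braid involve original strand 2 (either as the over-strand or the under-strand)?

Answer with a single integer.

Gen 1: crossing 1x2. Involves strand 2? yes. Count so far: 1
Gen 2: crossing 2x1. Involves strand 2? yes. Count so far: 2
Gen 3: crossing 1x2. Involves strand 2? yes. Count so far: 3
Gen 4: crossing 2x1. Involves strand 2? yes. Count so far: 4
Gen 5: crossing 1x2. Involves strand 2? yes. Count so far: 5
Gen 6: crossing 1x3. Involves strand 2? no. Count so far: 5
Gen 7: crossing 3x1. Involves strand 2? no. Count so far: 5
Gen 8: crossing 2x1. Involves strand 2? yes. Count so far: 6
Gen 9: crossing 1x2. Involves strand 2? yes. Count so far: 7

Answer: 7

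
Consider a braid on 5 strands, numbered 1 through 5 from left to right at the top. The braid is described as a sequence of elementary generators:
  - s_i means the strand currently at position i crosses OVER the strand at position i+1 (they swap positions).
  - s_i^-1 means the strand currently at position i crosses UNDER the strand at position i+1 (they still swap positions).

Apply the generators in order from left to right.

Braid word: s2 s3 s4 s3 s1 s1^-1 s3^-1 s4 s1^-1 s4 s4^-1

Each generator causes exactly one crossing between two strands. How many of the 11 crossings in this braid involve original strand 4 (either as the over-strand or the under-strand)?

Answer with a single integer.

Gen 1: crossing 2x3. Involves strand 4? no. Count so far: 0
Gen 2: crossing 2x4. Involves strand 4? yes. Count so far: 1
Gen 3: crossing 2x5. Involves strand 4? no. Count so far: 1
Gen 4: crossing 4x5. Involves strand 4? yes. Count so far: 2
Gen 5: crossing 1x3. Involves strand 4? no. Count so far: 2
Gen 6: crossing 3x1. Involves strand 4? no. Count so far: 2
Gen 7: crossing 5x4. Involves strand 4? yes. Count so far: 3
Gen 8: crossing 5x2. Involves strand 4? no. Count so far: 3
Gen 9: crossing 1x3. Involves strand 4? no. Count so far: 3
Gen 10: crossing 2x5. Involves strand 4? no. Count so far: 3
Gen 11: crossing 5x2. Involves strand 4? no. Count so far: 3

Answer: 3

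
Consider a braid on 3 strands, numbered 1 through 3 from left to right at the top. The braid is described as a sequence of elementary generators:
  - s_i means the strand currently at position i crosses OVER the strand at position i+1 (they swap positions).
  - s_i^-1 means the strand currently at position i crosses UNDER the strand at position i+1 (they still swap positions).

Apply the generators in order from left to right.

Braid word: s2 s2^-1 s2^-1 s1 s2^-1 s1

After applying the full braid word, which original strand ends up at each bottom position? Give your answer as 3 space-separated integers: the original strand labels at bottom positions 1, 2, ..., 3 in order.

Gen 1 (s2): strand 2 crosses over strand 3. Perm now: [1 3 2]
Gen 2 (s2^-1): strand 3 crosses under strand 2. Perm now: [1 2 3]
Gen 3 (s2^-1): strand 2 crosses under strand 3. Perm now: [1 3 2]
Gen 4 (s1): strand 1 crosses over strand 3. Perm now: [3 1 2]
Gen 5 (s2^-1): strand 1 crosses under strand 2. Perm now: [3 2 1]
Gen 6 (s1): strand 3 crosses over strand 2. Perm now: [2 3 1]

Answer: 2 3 1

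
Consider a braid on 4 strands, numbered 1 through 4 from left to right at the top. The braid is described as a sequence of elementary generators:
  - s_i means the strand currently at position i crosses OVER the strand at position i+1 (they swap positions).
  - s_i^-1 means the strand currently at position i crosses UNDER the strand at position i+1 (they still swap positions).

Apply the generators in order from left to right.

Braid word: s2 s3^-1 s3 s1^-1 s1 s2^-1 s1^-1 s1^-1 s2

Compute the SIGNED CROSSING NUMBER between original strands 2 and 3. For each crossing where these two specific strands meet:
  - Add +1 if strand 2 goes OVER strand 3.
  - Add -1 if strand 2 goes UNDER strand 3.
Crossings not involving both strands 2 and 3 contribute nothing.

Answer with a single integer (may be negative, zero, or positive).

Answer: 3

Derivation:
Gen 1: 2 over 3. Both 2&3? yes. Contrib: +1. Sum: 1
Gen 2: crossing 2x4. Both 2&3? no. Sum: 1
Gen 3: crossing 4x2. Both 2&3? no. Sum: 1
Gen 4: crossing 1x3. Both 2&3? no. Sum: 1
Gen 5: crossing 3x1. Both 2&3? no. Sum: 1
Gen 6: 3 under 2. Both 2&3? yes. Contrib: +1. Sum: 2
Gen 7: crossing 1x2. Both 2&3? no. Sum: 2
Gen 8: crossing 2x1. Both 2&3? no. Sum: 2
Gen 9: 2 over 3. Both 2&3? yes. Contrib: +1. Sum: 3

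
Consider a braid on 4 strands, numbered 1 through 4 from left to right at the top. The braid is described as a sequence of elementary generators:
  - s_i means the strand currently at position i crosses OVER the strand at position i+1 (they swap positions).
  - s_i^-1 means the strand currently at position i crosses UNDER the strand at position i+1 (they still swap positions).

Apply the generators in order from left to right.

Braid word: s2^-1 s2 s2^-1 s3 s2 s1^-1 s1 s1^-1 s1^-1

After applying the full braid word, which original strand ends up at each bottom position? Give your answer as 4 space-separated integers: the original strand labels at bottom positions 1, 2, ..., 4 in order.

Gen 1 (s2^-1): strand 2 crosses under strand 3. Perm now: [1 3 2 4]
Gen 2 (s2): strand 3 crosses over strand 2. Perm now: [1 2 3 4]
Gen 3 (s2^-1): strand 2 crosses under strand 3. Perm now: [1 3 2 4]
Gen 4 (s3): strand 2 crosses over strand 4. Perm now: [1 3 4 2]
Gen 5 (s2): strand 3 crosses over strand 4. Perm now: [1 4 3 2]
Gen 6 (s1^-1): strand 1 crosses under strand 4. Perm now: [4 1 3 2]
Gen 7 (s1): strand 4 crosses over strand 1. Perm now: [1 4 3 2]
Gen 8 (s1^-1): strand 1 crosses under strand 4. Perm now: [4 1 3 2]
Gen 9 (s1^-1): strand 4 crosses under strand 1. Perm now: [1 4 3 2]

Answer: 1 4 3 2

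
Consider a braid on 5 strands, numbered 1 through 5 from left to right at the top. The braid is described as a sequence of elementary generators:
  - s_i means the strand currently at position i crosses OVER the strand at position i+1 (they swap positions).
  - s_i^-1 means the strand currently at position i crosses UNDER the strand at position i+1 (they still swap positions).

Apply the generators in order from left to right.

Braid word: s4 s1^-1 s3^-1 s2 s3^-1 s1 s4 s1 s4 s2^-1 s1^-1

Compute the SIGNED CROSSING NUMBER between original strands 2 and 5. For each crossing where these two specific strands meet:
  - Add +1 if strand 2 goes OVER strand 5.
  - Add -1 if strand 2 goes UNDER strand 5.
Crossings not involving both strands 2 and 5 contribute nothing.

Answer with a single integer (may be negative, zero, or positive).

Gen 1: crossing 4x5. Both 2&5? no. Sum: 0
Gen 2: crossing 1x2. Both 2&5? no. Sum: 0
Gen 3: crossing 3x5. Both 2&5? no. Sum: 0
Gen 4: crossing 1x5. Both 2&5? no. Sum: 0
Gen 5: crossing 1x3. Both 2&5? no. Sum: 0
Gen 6: 2 over 5. Both 2&5? yes. Contrib: +1. Sum: 1
Gen 7: crossing 1x4. Both 2&5? no. Sum: 1
Gen 8: 5 over 2. Both 2&5? yes. Contrib: -1. Sum: 0
Gen 9: crossing 4x1. Both 2&5? no. Sum: 0
Gen 10: crossing 5x3. Both 2&5? no. Sum: 0
Gen 11: crossing 2x3. Both 2&5? no. Sum: 0

Answer: 0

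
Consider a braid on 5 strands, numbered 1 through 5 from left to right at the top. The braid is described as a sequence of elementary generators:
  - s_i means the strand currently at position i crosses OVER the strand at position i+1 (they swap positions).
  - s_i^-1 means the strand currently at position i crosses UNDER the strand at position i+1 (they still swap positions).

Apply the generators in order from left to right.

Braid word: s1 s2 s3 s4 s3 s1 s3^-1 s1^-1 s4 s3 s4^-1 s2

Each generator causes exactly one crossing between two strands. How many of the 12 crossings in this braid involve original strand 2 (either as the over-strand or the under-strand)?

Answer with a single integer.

Gen 1: crossing 1x2. Involves strand 2? yes. Count so far: 1
Gen 2: crossing 1x3. Involves strand 2? no. Count so far: 1
Gen 3: crossing 1x4. Involves strand 2? no. Count so far: 1
Gen 4: crossing 1x5. Involves strand 2? no. Count so far: 1
Gen 5: crossing 4x5. Involves strand 2? no. Count so far: 1
Gen 6: crossing 2x3. Involves strand 2? yes. Count so far: 2
Gen 7: crossing 5x4. Involves strand 2? no. Count so far: 2
Gen 8: crossing 3x2. Involves strand 2? yes. Count so far: 3
Gen 9: crossing 5x1. Involves strand 2? no. Count so far: 3
Gen 10: crossing 4x1. Involves strand 2? no. Count so far: 3
Gen 11: crossing 4x5. Involves strand 2? no. Count so far: 3
Gen 12: crossing 3x1. Involves strand 2? no. Count so far: 3

Answer: 3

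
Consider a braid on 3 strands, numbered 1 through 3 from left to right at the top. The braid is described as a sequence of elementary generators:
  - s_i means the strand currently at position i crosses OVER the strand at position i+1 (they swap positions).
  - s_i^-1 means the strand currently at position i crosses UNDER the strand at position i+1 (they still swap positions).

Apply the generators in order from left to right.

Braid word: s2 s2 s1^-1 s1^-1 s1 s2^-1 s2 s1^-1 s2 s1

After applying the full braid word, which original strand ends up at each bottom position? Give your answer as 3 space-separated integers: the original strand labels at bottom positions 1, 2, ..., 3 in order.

Gen 1 (s2): strand 2 crosses over strand 3. Perm now: [1 3 2]
Gen 2 (s2): strand 3 crosses over strand 2. Perm now: [1 2 3]
Gen 3 (s1^-1): strand 1 crosses under strand 2. Perm now: [2 1 3]
Gen 4 (s1^-1): strand 2 crosses under strand 1. Perm now: [1 2 3]
Gen 5 (s1): strand 1 crosses over strand 2. Perm now: [2 1 3]
Gen 6 (s2^-1): strand 1 crosses under strand 3. Perm now: [2 3 1]
Gen 7 (s2): strand 3 crosses over strand 1. Perm now: [2 1 3]
Gen 8 (s1^-1): strand 2 crosses under strand 1. Perm now: [1 2 3]
Gen 9 (s2): strand 2 crosses over strand 3. Perm now: [1 3 2]
Gen 10 (s1): strand 1 crosses over strand 3. Perm now: [3 1 2]

Answer: 3 1 2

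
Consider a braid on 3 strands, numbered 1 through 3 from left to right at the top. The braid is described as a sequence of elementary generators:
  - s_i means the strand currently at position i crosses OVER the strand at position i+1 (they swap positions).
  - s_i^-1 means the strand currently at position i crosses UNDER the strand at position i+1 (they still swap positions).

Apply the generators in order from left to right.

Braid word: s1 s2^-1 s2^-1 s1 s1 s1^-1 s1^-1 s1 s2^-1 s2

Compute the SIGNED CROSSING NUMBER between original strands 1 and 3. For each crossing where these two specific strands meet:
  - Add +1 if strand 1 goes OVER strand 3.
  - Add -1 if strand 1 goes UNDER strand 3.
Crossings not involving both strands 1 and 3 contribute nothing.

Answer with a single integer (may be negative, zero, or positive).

Gen 1: crossing 1x2. Both 1&3? no. Sum: 0
Gen 2: 1 under 3. Both 1&3? yes. Contrib: -1. Sum: -1
Gen 3: 3 under 1. Both 1&3? yes. Contrib: +1. Sum: 0
Gen 4: crossing 2x1. Both 1&3? no. Sum: 0
Gen 5: crossing 1x2. Both 1&3? no. Sum: 0
Gen 6: crossing 2x1. Both 1&3? no. Sum: 0
Gen 7: crossing 1x2. Both 1&3? no. Sum: 0
Gen 8: crossing 2x1. Both 1&3? no. Sum: 0
Gen 9: crossing 2x3. Both 1&3? no. Sum: 0
Gen 10: crossing 3x2. Both 1&3? no. Sum: 0

Answer: 0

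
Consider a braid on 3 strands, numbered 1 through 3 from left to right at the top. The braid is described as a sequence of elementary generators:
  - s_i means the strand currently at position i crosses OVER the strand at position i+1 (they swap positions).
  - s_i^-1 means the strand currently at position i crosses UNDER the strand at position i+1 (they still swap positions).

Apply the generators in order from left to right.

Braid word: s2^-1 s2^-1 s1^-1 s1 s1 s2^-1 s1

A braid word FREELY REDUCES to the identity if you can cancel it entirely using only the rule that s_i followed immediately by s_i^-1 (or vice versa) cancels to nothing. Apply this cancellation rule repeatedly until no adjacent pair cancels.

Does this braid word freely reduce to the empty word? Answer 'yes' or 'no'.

Gen 1 (s2^-1): push. Stack: [s2^-1]
Gen 2 (s2^-1): push. Stack: [s2^-1 s2^-1]
Gen 3 (s1^-1): push. Stack: [s2^-1 s2^-1 s1^-1]
Gen 4 (s1): cancels prior s1^-1. Stack: [s2^-1 s2^-1]
Gen 5 (s1): push. Stack: [s2^-1 s2^-1 s1]
Gen 6 (s2^-1): push. Stack: [s2^-1 s2^-1 s1 s2^-1]
Gen 7 (s1): push. Stack: [s2^-1 s2^-1 s1 s2^-1 s1]
Reduced word: s2^-1 s2^-1 s1 s2^-1 s1

Answer: no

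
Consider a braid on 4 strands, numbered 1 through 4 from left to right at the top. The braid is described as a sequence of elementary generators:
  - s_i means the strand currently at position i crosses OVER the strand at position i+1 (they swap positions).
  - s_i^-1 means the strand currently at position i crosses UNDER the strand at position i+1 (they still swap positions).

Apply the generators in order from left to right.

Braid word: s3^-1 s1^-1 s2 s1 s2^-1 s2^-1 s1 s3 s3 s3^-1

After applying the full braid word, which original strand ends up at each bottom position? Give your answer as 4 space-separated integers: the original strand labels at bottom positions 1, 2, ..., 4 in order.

Answer: 2 4 3 1

Derivation:
Gen 1 (s3^-1): strand 3 crosses under strand 4. Perm now: [1 2 4 3]
Gen 2 (s1^-1): strand 1 crosses under strand 2. Perm now: [2 1 4 3]
Gen 3 (s2): strand 1 crosses over strand 4. Perm now: [2 4 1 3]
Gen 4 (s1): strand 2 crosses over strand 4. Perm now: [4 2 1 3]
Gen 5 (s2^-1): strand 2 crosses under strand 1. Perm now: [4 1 2 3]
Gen 6 (s2^-1): strand 1 crosses under strand 2. Perm now: [4 2 1 3]
Gen 7 (s1): strand 4 crosses over strand 2. Perm now: [2 4 1 3]
Gen 8 (s3): strand 1 crosses over strand 3. Perm now: [2 4 3 1]
Gen 9 (s3): strand 3 crosses over strand 1. Perm now: [2 4 1 3]
Gen 10 (s3^-1): strand 1 crosses under strand 3. Perm now: [2 4 3 1]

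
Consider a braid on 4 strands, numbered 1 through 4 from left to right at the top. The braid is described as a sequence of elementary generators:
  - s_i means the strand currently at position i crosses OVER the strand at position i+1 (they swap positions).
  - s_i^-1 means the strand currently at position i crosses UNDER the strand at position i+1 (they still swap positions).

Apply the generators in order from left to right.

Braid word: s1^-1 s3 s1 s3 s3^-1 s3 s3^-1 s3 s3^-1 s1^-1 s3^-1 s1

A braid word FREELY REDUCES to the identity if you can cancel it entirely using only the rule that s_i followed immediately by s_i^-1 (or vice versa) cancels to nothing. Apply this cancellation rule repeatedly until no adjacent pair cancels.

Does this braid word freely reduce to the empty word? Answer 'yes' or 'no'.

Answer: yes

Derivation:
Gen 1 (s1^-1): push. Stack: [s1^-1]
Gen 2 (s3): push. Stack: [s1^-1 s3]
Gen 3 (s1): push. Stack: [s1^-1 s3 s1]
Gen 4 (s3): push. Stack: [s1^-1 s3 s1 s3]
Gen 5 (s3^-1): cancels prior s3. Stack: [s1^-1 s3 s1]
Gen 6 (s3): push. Stack: [s1^-1 s3 s1 s3]
Gen 7 (s3^-1): cancels prior s3. Stack: [s1^-1 s3 s1]
Gen 8 (s3): push. Stack: [s1^-1 s3 s1 s3]
Gen 9 (s3^-1): cancels prior s3. Stack: [s1^-1 s3 s1]
Gen 10 (s1^-1): cancels prior s1. Stack: [s1^-1 s3]
Gen 11 (s3^-1): cancels prior s3. Stack: [s1^-1]
Gen 12 (s1): cancels prior s1^-1. Stack: []
Reduced word: (empty)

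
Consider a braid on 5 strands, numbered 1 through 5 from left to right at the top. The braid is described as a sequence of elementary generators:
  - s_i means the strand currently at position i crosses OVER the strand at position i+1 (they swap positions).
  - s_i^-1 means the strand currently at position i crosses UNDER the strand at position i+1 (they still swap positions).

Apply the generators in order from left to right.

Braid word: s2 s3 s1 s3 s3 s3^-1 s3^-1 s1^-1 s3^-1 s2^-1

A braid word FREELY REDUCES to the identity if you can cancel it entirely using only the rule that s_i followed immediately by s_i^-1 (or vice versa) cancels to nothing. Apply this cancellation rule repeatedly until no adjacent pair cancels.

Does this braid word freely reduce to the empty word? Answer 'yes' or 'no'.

Answer: yes

Derivation:
Gen 1 (s2): push. Stack: [s2]
Gen 2 (s3): push. Stack: [s2 s3]
Gen 3 (s1): push. Stack: [s2 s3 s1]
Gen 4 (s3): push. Stack: [s2 s3 s1 s3]
Gen 5 (s3): push. Stack: [s2 s3 s1 s3 s3]
Gen 6 (s3^-1): cancels prior s3. Stack: [s2 s3 s1 s3]
Gen 7 (s3^-1): cancels prior s3. Stack: [s2 s3 s1]
Gen 8 (s1^-1): cancels prior s1. Stack: [s2 s3]
Gen 9 (s3^-1): cancels prior s3. Stack: [s2]
Gen 10 (s2^-1): cancels prior s2. Stack: []
Reduced word: (empty)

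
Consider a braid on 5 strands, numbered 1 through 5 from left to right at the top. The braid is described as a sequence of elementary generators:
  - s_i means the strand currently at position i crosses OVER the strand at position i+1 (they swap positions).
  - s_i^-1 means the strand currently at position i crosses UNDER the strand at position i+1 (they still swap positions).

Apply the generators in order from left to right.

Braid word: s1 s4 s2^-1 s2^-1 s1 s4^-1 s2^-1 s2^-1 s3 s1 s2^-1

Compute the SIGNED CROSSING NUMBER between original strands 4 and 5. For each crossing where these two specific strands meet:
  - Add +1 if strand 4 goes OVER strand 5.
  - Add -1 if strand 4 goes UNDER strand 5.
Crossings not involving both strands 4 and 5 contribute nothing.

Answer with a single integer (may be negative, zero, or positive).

Gen 1: crossing 1x2. Both 4&5? no. Sum: 0
Gen 2: 4 over 5. Both 4&5? yes. Contrib: +1. Sum: 1
Gen 3: crossing 1x3. Both 4&5? no. Sum: 1
Gen 4: crossing 3x1. Both 4&5? no. Sum: 1
Gen 5: crossing 2x1. Both 4&5? no. Sum: 1
Gen 6: 5 under 4. Both 4&5? yes. Contrib: +1. Sum: 2
Gen 7: crossing 2x3. Both 4&5? no. Sum: 2
Gen 8: crossing 3x2. Both 4&5? no. Sum: 2
Gen 9: crossing 3x4. Both 4&5? no. Sum: 2
Gen 10: crossing 1x2. Both 4&5? no. Sum: 2
Gen 11: crossing 1x4. Both 4&5? no. Sum: 2

Answer: 2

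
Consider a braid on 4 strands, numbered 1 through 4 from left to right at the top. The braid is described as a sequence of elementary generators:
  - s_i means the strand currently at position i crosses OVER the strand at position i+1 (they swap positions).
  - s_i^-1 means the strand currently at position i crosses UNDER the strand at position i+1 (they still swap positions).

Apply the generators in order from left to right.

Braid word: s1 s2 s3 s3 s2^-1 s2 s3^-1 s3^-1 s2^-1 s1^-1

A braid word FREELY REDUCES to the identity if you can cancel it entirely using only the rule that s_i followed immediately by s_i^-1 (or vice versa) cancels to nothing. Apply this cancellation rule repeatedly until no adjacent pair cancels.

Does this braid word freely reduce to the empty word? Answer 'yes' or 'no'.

Gen 1 (s1): push. Stack: [s1]
Gen 2 (s2): push. Stack: [s1 s2]
Gen 3 (s3): push. Stack: [s1 s2 s3]
Gen 4 (s3): push. Stack: [s1 s2 s3 s3]
Gen 5 (s2^-1): push. Stack: [s1 s2 s3 s3 s2^-1]
Gen 6 (s2): cancels prior s2^-1. Stack: [s1 s2 s3 s3]
Gen 7 (s3^-1): cancels prior s3. Stack: [s1 s2 s3]
Gen 8 (s3^-1): cancels prior s3. Stack: [s1 s2]
Gen 9 (s2^-1): cancels prior s2. Stack: [s1]
Gen 10 (s1^-1): cancels prior s1. Stack: []
Reduced word: (empty)

Answer: yes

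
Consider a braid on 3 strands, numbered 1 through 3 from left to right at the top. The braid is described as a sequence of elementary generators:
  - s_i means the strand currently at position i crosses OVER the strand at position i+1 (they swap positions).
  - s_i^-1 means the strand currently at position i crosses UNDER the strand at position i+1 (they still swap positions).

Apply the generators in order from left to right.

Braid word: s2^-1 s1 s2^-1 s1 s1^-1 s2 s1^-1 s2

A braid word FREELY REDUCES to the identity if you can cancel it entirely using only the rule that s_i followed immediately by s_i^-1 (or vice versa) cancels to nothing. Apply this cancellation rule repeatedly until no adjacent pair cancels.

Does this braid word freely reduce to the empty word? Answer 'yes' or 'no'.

Gen 1 (s2^-1): push. Stack: [s2^-1]
Gen 2 (s1): push. Stack: [s2^-1 s1]
Gen 3 (s2^-1): push. Stack: [s2^-1 s1 s2^-1]
Gen 4 (s1): push. Stack: [s2^-1 s1 s2^-1 s1]
Gen 5 (s1^-1): cancels prior s1. Stack: [s2^-1 s1 s2^-1]
Gen 6 (s2): cancels prior s2^-1. Stack: [s2^-1 s1]
Gen 7 (s1^-1): cancels prior s1. Stack: [s2^-1]
Gen 8 (s2): cancels prior s2^-1. Stack: []
Reduced word: (empty)

Answer: yes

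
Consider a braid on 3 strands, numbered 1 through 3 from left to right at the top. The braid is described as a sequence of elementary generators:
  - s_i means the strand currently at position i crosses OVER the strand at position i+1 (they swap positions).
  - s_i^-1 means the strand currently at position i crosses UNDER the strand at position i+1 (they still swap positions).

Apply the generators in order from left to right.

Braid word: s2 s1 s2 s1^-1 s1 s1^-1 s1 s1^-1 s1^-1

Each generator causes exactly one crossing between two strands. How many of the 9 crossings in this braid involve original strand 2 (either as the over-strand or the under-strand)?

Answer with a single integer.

Gen 1: crossing 2x3. Involves strand 2? yes. Count so far: 1
Gen 2: crossing 1x3. Involves strand 2? no. Count so far: 1
Gen 3: crossing 1x2. Involves strand 2? yes. Count so far: 2
Gen 4: crossing 3x2. Involves strand 2? yes. Count so far: 3
Gen 5: crossing 2x3. Involves strand 2? yes. Count so far: 4
Gen 6: crossing 3x2. Involves strand 2? yes. Count so far: 5
Gen 7: crossing 2x3. Involves strand 2? yes. Count so far: 6
Gen 8: crossing 3x2. Involves strand 2? yes. Count so far: 7
Gen 9: crossing 2x3. Involves strand 2? yes. Count so far: 8

Answer: 8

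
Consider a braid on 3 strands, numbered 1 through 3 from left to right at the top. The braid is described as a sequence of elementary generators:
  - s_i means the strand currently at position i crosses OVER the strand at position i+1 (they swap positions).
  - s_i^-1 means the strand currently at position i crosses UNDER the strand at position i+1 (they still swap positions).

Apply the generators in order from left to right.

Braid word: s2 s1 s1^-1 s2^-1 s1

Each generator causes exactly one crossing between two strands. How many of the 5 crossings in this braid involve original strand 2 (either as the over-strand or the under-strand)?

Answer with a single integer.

Answer: 3

Derivation:
Gen 1: crossing 2x3. Involves strand 2? yes. Count so far: 1
Gen 2: crossing 1x3. Involves strand 2? no. Count so far: 1
Gen 3: crossing 3x1. Involves strand 2? no. Count so far: 1
Gen 4: crossing 3x2. Involves strand 2? yes. Count so far: 2
Gen 5: crossing 1x2. Involves strand 2? yes. Count so far: 3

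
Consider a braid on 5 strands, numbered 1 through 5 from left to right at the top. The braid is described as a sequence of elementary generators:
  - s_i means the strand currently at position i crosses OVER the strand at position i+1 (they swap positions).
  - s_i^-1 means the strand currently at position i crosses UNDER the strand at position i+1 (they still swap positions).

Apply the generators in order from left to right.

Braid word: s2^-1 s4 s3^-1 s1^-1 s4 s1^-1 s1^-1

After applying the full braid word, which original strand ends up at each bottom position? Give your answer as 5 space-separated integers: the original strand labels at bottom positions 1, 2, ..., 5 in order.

Gen 1 (s2^-1): strand 2 crosses under strand 3. Perm now: [1 3 2 4 5]
Gen 2 (s4): strand 4 crosses over strand 5. Perm now: [1 3 2 5 4]
Gen 3 (s3^-1): strand 2 crosses under strand 5. Perm now: [1 3 5 2 4]
Gen 4 (s1^-1): strand 1 crosses under strand 3. Perm now: [3 1 5 2 4]
Gen 5 (s4): strand 2 crosses over strand 4. Perm now: [3 1 5 4 2]
Gen 6 (s1^-1): strand 3 crosses under strand 1. Perm now: [1 3 5 4 2]
Gen 7 (s1^-1): strand 1 crosses under strand 3. Perm now: [3 1 5 4 2]

Answer: 3 1 5 4 2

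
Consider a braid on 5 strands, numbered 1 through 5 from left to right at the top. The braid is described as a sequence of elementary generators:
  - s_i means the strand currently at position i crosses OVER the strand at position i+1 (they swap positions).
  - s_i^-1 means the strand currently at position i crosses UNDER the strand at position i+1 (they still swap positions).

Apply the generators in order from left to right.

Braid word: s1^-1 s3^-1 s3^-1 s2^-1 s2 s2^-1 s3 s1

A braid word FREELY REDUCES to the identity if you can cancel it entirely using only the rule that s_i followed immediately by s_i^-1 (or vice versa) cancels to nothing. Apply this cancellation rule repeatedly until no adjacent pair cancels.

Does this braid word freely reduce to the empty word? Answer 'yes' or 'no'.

Gen 1 (s1^-1): push. Stack: [s1^-1]
Gen 2 (s3^-1): push. Stack: [s1^-1 s3^-1]
Gen 3 (s3^-1): push. Stack: [s1^-1 s3^-1 s3^-1]
Gen 4 (s2^-1): push. Stack: [s1^-1 s3^-1 s3^-1 s2^-1]
Gen 5 (s2): cancels prior s2^-1. Stack: [s1^-1 s3^-1 s3^-1]
Gen 6 (s2^-1): push. Stack: [s1^-1 s3^-1 s3^-1 s2^-1]
Gen 7 (s3): push. Stack: [s1^-1 s3^-1 s3^-1 s2^-1 s3]
Gen 8 (s1): push. Stack: [s1^-1 s3^-1 s3^-1 s2^-1 s3 s1]
Reduced word: s1^-1 s3^-1 s3^-1 s2^-1 s3 s1

Answer: no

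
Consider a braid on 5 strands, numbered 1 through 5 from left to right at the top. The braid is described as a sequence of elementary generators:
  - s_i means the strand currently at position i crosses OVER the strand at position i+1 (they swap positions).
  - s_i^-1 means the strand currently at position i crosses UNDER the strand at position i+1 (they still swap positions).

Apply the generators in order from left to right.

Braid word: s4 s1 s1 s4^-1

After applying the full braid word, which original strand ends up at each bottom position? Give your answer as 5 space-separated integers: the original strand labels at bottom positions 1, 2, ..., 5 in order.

Gen 1 (s4): strand 4 crosses over strand 5. Perm now: [1 2 3 5 4]
Gen 2 (s1): strand 1 crosses over strand 2. Perm now: [2 1 3 5 4]
Gen 3 (s1): strand 2 crosses over strand 1. Perm now: [1 2 3 5 4]
Gen 4 (s4^-1): strand 5 crosses under strand 4. Perm now: [1 2 3 4 5]

Answer: 1 2 3 4 5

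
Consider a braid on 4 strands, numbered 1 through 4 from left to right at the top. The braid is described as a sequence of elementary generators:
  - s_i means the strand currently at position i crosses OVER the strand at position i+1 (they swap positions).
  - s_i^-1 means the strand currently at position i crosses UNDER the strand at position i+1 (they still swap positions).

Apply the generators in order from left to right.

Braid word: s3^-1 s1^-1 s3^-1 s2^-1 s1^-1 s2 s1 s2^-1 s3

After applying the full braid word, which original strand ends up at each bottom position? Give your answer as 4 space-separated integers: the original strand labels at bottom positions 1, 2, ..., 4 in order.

Gen 1 (s3^-1): strand 3 crosses under strand 4. Perm now: [1 2 4 3]
Gen 2 (s1^-1): strand 1 crosses under strand 2. Perm now: [2 1 4 3]
Gen 3 (s3^-1): strand 4 crosses under strand 3. Perm now: [2 1 3 4]
Gen 4 (s2^-1): strand 1 crosses under strand 3. Perm now: [2 3 1 4]
Gen 5 (s1^-1): strand 2 crosses under strand 3. Perm now: [3 2 1 4]
Gen 6 (s2): strand 2 crosses over strand 1. Perm now: [3 1 2 4]
Gen 7 (s1): strand 3 crosses over strand 1. Perm now: [1 3 2 4]
Gen 8 (s2^-1): strand 3 crosses under strand 2. Perm now: [1 2 3 4]
Gen 9 (s3): strand 3 crosses over strand 4. Perm now: [1 2 4 3]

Answer: 1 2 4 3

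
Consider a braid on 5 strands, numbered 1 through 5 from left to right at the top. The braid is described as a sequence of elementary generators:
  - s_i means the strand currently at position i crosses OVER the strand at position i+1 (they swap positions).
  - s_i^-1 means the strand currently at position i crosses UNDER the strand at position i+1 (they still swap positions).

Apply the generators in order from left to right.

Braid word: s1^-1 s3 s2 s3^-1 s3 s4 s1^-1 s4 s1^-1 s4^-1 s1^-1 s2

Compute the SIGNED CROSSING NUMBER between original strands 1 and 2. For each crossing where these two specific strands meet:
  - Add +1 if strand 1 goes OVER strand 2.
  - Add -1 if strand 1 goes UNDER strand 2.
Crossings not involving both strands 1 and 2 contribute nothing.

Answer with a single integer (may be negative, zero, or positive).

Gen 1: 1 under 2. Both 1&2? yes. Contrib: -1. Sum: -1
Gen 2: crossing 3x4. Both 1&2? no. Sum: -1
Gen 3: crossing 1x4. Both 1&2? no. Sum: -1
Gen 4: crossing 1x3. Both 1&2? no. Sum: -1
Gen 5: crossing 3x1. Both 1&2? no. Sum: -1
Gen 6: crossing 3x5. Both 1&2? no. Sum: -1
Gen 7: crossing 2x4. Both 1&2? no. Sum: -1
Gen 8: crossing 5x3. Both 1&2? no. Sum: -1
Gen 9: crossing 4x2. Both 1&2? no. Sum: -1
Gen 10: crossing 3x5. Both 1&2? no. Sum: -1
Gen 11: crossing 2x4. Both 1&2? no. Sum: -1
Gen 12: 2 over 1. Both 1&2? yes. Contrib: -1. Sum: -2

Answer: -2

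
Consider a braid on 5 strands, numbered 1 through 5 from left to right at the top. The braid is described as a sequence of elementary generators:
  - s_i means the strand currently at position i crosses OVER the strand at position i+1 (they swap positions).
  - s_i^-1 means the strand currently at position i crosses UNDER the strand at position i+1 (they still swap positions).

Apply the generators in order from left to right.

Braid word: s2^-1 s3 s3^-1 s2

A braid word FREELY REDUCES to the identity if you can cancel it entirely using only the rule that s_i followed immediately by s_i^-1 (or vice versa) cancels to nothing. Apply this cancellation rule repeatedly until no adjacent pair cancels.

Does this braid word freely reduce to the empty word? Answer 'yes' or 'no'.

Answer: yes

Derivation:
Gen 1 (s2^-1): push. Stack: [s2^-1]
Gen 2 (s3): push. Stack: [s2^-1 s3]
Gen 3 (s3^-1): cancels prior s3. Stack: [s2^-1]
Gen 4 (s2): cancels prior s2^-1. Stack: []
Reduced word: (empty)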